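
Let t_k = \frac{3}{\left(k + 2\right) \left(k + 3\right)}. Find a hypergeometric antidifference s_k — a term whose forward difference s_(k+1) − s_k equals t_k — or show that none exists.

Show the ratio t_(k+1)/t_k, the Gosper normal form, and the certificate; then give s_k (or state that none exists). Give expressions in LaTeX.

s_k = \frac{3 k}{2 \left(k + 2\right)}

Compute t_(k+1)/t_k: get (k + 2)/(k + 4).
Normal form (A,B,C) = (k + 2, k + 4, 1).
Set up (k + 2)·f(k+1) − (k + 3)·f(k) − (1) = 0.
From deg A=1, deg B=1, deg C=0: d=1.
Solve for f: f(k) = k/2 (degree 1 ≤ 1).
R(k) = B(k−1)·f(k)/C(k) = k*(k + 3)/2; s_k = R·t_k = 3*k/(2*(k + 2)).
Δs = 3/(k**2 + 5*k + 6), as required.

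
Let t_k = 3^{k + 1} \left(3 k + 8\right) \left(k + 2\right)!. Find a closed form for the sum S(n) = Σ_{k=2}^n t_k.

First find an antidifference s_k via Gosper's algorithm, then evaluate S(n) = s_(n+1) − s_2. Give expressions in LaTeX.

Step 1: r(k) = 3*(k + 3)*(3*k + 11)/(3*k + 8).
Take A(k)=3*k + 9, B(k)=1, C(k)=k + 8/3.
f must satisfy (3*k + 9)·f(k+1) − (1)·f(k) = k + 8/3.
d = 0 from the (1,0,1) case.
Solving with deg f ≤ 0: f(k) = 1/3.
R(k) = B(k−1)·f(k)/C(k) = 1/(3*k + 8); s_k = R·t_k = 3**(k + 1)*factorial(k + 2).
Check: Δs_k = 3**(k + 1)*(3*k + 8)*factorial(k + 2). ✓
s_(n+1) = 3**(n + 2)*factorial(n + 3) and s_(2) = 648, so S(n) = 9*3**n*factorial(n + 3) - 648.

S(n) = 9 \cdot 3^{n} \left(n + 3\right)! - 648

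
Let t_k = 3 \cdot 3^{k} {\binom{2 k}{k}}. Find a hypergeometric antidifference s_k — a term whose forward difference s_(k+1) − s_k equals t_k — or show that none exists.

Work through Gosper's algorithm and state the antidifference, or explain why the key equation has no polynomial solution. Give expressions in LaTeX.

Step 1: r(k) = 6*(2*k + 1)/(k + 1).
Take A(k)=12*k + 6, B(k)=k + 1, C(k)=1.
f must satisfy (12*k + 6)·f(k+1) − (k)·f(k) = 1.
From deg A=1, deg B=1, deg C=0: d=-1.
Bound -1 < 0, so the key equation has no polynomial solution.

none (Gosper's algorithm certifies no s_k)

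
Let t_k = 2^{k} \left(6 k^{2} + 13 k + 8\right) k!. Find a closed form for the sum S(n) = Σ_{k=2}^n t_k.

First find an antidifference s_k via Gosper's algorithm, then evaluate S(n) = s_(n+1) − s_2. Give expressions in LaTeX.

S(n) = 6 \cdot 2^{n} n^{2} n! + 16 \cdot 2^{n} n n! + 10 \cdot 2^{n} n! - 64

Ratio r(k) = 2*(6*k**3 + 31*k**2 + 52*k + 27)/(6*k**2 + 13*k + 8).
So A=2*k + 2 and B=1, with C=k**2 + 13*k/6 + 4/3.
f must satisfy (2*k + 2)·f(k+1) − (1)·f(k) = k**2 + 13*k/6 + 4/3.
Degrees (1,0,2) ⇒ d ≤ 1.
Match coefficients ⇒ f(k) = (3*k + 2)/6.
Certificate R = B(k−1)f/C = (3*k + 2)/(6*k**2 + 13*k + 8) gives s_k = 2**k*(3*k + 2)*factorial(k).
Verify: 2**k*(6*k**2 + 13*k + 8)*factorial(k) matches t_k.
Evaluate: s_(n+1) = 2**(n + 1)*(3*n + 5)*factorial(n + 1); subtract s_(2) = 64 ⇒ S(n) = 6*2**n*n**2*factorial(n) + 16*2**n*n*factorial(n) + 10*2**n*factorial(n) - 64.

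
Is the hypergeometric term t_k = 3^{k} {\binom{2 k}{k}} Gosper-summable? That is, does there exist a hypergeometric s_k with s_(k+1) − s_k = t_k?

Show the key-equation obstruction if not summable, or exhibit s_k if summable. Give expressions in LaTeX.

No; the degree bound rules out any f.

Step 1: r(k) = 6*(2*k + 1)/(k + 1).
A = 12*k + 6, B = k + 1, C = 1.
Need (12*k + 6)·f(k+1) − (k)·f(k) = 1.
Bound: deg f ≤ -1.
Bound -1 < 0, so the key equation has no polynomial solution.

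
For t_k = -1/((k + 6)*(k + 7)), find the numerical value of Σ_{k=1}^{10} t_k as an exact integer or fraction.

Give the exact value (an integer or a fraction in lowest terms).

Σ = -10/119

Step 1: r(k) = (k + 6)/(k + 8).
So A=k + 6 and B=k + 8, with C=1.
Solve (k + 6)·f(k+1) − (k + 7)·f(k) = 1.
d = 1 from the (1,1,0) case.
Coefficient equations give f(k) = k/6.
R(k) = B(k−1)·f(k)/C(k) = k*(k + 7)/6; s_k = R·t_k = -k/(6*k + 36).
Verify: -1/(k**2 + 13*k + 42) matches t_k.
Telescoping: Σ = s_(11) − s_(1) = -11/102 − (-1/42) = -10/119.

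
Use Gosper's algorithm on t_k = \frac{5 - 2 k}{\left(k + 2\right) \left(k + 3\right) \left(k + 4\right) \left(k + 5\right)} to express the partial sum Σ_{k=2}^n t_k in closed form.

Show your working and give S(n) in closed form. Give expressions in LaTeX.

t_(k+1)/t_k = (k + 2)*(2*k - 3)/((k + 6)*(2*k - 5)).
A = k + 2, B = k + 6, C = k - 5/2.
Set up (k + 2)·f(k+1) − (k + 5)·f(k) − (k - 5/2) = 0.
From deg A=1, deg B=1, deg C=1: d=3.
Coefficient equations give f(k) = -k*(k**2 + 9*k + 50)/48.
R(k) = B(k−1)·f(k)/C(k) = -k*(k + 5)*(k**2 + 9*k + 50)/(24*(2*k - 5)); s_k = R·t_k = k*(k**2 + 9*k + 50)/(24*(k + 2)*(k + 3)*(k + 4)).
Check: Δs_k = (5 - 2*k)/(k**4 + 14*k**3 + 71*k**2 + 154*k + 120). ✓
Evaluate: s_(n+1) = (n**3 + 12*n**2 + 71*n + 60)/(24*(n**3 + 12*n**2 + 47*n + 60)); subtract s_(2) = 1/20 ⇒ S(n) = (-n**3 - 12*n**2 + 73*n - 60)/(120*(n**3 + 12*n**2 + 47*n + 60)).

S(n) = \frac{- n^{3} - 12 n^{2} + 73 n - 60}{120 \left(n^{3} + 12 n^{2} + 47 n + 60\right)}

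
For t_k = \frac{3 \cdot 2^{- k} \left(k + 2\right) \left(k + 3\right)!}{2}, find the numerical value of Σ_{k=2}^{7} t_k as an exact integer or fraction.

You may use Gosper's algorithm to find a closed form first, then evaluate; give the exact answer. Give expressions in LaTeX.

Compute t_(k+1)/t_k: get (k + 3)*(k + 4)/(2*(k + 2)).
So A=k/2 + 2 and B=1, with C=k + 2.
Key eq: (k/2 + 2)·f(k+1) = (1)·f(k) + (k + 2).
From deg A=1, deg B=0, deg C=1: d=0.
Solving with deg f ≤ 0: f(k) = 2.
Get s_k = R·t_k = 3*factorial(k + 3)/2**k with R(k) = B(k−1)f(k)/C(k) = 2/(k + 2).
Check: Δs_k = 3*(k + 2)*factorial(k + 3)/(2*2**k). ✓
Evaluate s at k=8 and k=2: 467775 and 90; difference 467685.

Σ = 467685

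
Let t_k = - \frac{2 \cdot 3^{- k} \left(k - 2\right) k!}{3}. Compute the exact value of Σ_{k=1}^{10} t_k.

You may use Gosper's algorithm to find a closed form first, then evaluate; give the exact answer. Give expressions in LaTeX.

r(k) = (k**2 - 1)/(3*(k - 2)) after simplifying.
Gosper form: A/B · C(k+1)/C(k) with A=k/3 + 1/3, B=1, C=k - 2.
f must satisfy (k/3 + 1/3)·f(k+1) − (1)·f(k) = k - 2.
d = 0 from the (1,0,1) case.
Solve for f: f(k) = 3 (degree 0 ≤ 0).
Then R = B(k−1)f/C = 3/(k - 2), so s_k = R(k)·t_k = -2*factorial(k)/3**k.
Δs = -2*(k - 2)*factorial(k)/(3*3**k), as required.
Sum = s_(11) − s_(1); s_(11) = -985600/2187, s_(1) = -2/3 ⇒ -984142/2187.

Σ = -984142/2187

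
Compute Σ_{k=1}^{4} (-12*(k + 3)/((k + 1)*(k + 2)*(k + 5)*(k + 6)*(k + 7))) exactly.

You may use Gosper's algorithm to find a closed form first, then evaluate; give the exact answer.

Σ = -16/385

Ratio r(k) = (k + 1)*(k + 4)*(k + 5)/((k + 3)**2*(k + 8)).
Normal form (A,B,C) = (k + 1, k + 8, k**3 + 10*k**2 + 33*k + 36).
f must satisfy (k + 1)·f(k+1) − (k + 7)·f(k) = k**3 + 10*k**2 + 33*k + 36.
Degrees (1,1,3) ⇒ d ≤ 6.
Match coefficients ⇒ f(k) = k*(k + 2)*(k + 3)*(k + 4)*(k**2 + 12*k + 41)/90.
R(k) = B(k−1)·f(k)/C(k) = k*(k + 2)*(k + 7)*(k**2 + 12*k + 41)/(90*(k + 3)); s_k = R·t_k = 2*k*(-k**2 - 12*k - 41)/(15*(k**3 + 12*k**2 + 41*k + 30)).
Δs = 12*(-k - 3)/(k**5 + 21*k**4 + 163*k**3 + 567*k**2 + 844*k + 420), as required.
Σ_(k=1)^(4) t_k = s_(5) − s_(1) = -7/55 − (-3/35) = -16/385.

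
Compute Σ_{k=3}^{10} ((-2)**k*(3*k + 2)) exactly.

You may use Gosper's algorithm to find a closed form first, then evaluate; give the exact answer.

Step 1: r(k) = 2*(-3*k - 5)/(3*k + 2).
A = -2, B = 1, C = k + 2/3.
Key eq: (-2)·f(k+1) = (1)·f(k) + (k + 2/3).
From deg A=0, deg B=0, deg C=1: d=1.
Solve for f: f(k) = -k/3 (degree 1 ≤ 1).
Get s_k = R·t_k = -(-2)**k*k with R(k) = B(k−1)f(k)/C(k) = -k/(3*k + 2).
Verify: (-2)**k*(3*k + 2) matches t_k.
Evaluate s at k=11 and k=3: 22528 and 24; difference 22504.

Σ = 22504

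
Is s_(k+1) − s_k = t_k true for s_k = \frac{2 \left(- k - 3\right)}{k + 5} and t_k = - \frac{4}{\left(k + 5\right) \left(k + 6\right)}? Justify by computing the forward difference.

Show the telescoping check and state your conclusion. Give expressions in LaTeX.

s_(k+1) = 2*(-k - 4)/(k + 6)
s_(k+1) − s_k = -4/(k**2 + 11*k + 30)
(s_(k+1) − s_k) − t_k = 0

valid; difference matches t_k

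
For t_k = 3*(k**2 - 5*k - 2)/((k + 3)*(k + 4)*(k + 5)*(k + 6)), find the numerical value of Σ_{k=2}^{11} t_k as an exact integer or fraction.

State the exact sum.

Σ = -13/1190

The ratio is (k**3 - 15*k - 18)/(k**3 + 2*k**2 - 37*k - 14).
Take A(k)=k + 3, B(k)=k + 7, C(k)=k**2 - 5*k - 2.
Set up (k + 3)·f(k+1) − (k + 6)·f(k) − (k**2 - 5*k - 2) = 0.
deg f ≤ 3 (via 1,1,2).
A polynomial solution: f(k) = k*(k**2 - 33*k + 2)/45.
Then R = B(k−1)f/C = k*(k + 6)*(k**2 - 33*k + 2)/(45*(k**2 - 5*k - 2)), so s_k = R(k)·t_k = k*(k**2 - 33*k + 2)/(15*(k + 3)*(k + 4)*(k + 5)).
Verify: 3*(k**2 - 5*k - 2)/(k**4 + 18*k**3 + 119*k**2 + 342*k + 360) matches t_k.
Evaluate s at k=12 and k=2: -5/102 and -4/105; difference -13/1190.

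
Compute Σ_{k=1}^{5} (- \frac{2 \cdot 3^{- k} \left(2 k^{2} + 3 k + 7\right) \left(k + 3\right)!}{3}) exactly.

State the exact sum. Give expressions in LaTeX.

Σ = -98416/9

Compute t_(k+1)/t_k: get (k + 4)*(3*k + 2*(k + 1)**2 + 10)/(3*(2*k**2 + 3*k + 7)).
So A=k/3 + 4/3 and B=1, with C=k**2 + 3*k/2 + 7/2.
Need (k/3 + 4/3)·f(k+1) − (1)·f(k) = k**2 + 3*k/2 + 7/2.
deg f ≤ 1 (via 1,0,2).
Solving with deg f ≤ 1: f(k) = 3*(2*k - 1)/2.
Get s_k = R·t_k = -2*(2*k - 1)*factorial(k + 3)/3**k with R(k) = B(k−1)f(k)/C(k) = 3*(2*k - 1)/(2*k**2 + 3*k + 7).
Verify: -2*(2*k**2 + 3*k + 7)*factorial(k + 3)/(3*3**k) matches t_k.
Σ_(k=1)^(5) t_k = s_(6) − s_(1) = -98560/9 − (-16) = -98416/9.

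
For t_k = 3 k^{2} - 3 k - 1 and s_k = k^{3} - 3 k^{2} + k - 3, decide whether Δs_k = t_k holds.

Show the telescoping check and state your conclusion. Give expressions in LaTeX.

valid; difference matches t_k

s_(k+1) = k**3 - 2*k - 4
s_(k+1) − s_k = 3*k**2 - 3*k - 1
(s_(k+1) − s_k) − t_k = 0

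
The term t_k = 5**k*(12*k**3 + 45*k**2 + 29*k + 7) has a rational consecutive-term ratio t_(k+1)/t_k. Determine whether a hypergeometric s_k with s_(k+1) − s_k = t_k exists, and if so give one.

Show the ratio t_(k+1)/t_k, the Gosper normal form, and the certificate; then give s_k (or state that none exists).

t_(k+1)/t_k = 5*(12*k**3 + 81*k**2 + 155*k + 93)/(12*k**3 + 45*k**2 + 29*k + 7).
A = 5, B = 1, C = k**3 + 15*k**2/4 + 29*k/12 + 7/12.
Need (5)·f(k+1) − (1)·f(k) = k**3 + 15*k**2/4 + 29*k/12 + 7/12.
d = 3 from the (0,0,3) case.
Solving with deg f ≤ 3: f(k) = (3*k**3 - 4*k + 3)/12.
Get s_k = R·t_k = 5**k*(3*k**3 - 4*k + 3) with R(k) = B(k−1)f(k)/C(k) = (3*k**3 - 4*k + 3)/(12*k**3 + 45*k**2 + 29*k + 7).
Check: Δs_k = 5**k*(12*k**3 + 45*k**2 + 29*k + 7). ✓

s_k = 5**k*(3*k**3 - 4*k + 3)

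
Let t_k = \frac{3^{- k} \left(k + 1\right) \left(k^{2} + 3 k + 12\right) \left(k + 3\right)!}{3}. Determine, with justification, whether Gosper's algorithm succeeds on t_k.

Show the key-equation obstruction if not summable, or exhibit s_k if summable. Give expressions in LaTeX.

r(k) = (k + 2)*(k + 4)*(3*k + (k + 1)**2 + 15)/(3*(k + 1)*(k**2 + 3*k + 12)) after simplifying.
Normal form (A,B,C) = (k/3 + 4/3, 1, k**3 + 4*k**2 + 15*k + 12).
Set up (k/3 + 4/3)·f(k+1) − (1)·f(k) − (k**3 + 4*k**2 + 15*k + 12) = 0.
Bound: deg f ≤ 2.
Solve for f: f(k) = 3*(k**2 + k + 4) (degree 2 ≤ 2).
Get s_k = R·t_k = (k**2 + k + 4)*factorial(k + 3)/3**k with R(k) = B(k−1)f(k)/C(k) = 3*(k**2 + k + 4)/((k + 1)*(k**2 + 3*k + 12)).
Check: Δs_k = (k + 1)*(k**2 + 3*k + 12)*factorial(k + 3)/(3*3**k). ✓

Yes. s_k = 3^{- k} \left(k^{2} + k + 4\right) \left(k + 3\right)!.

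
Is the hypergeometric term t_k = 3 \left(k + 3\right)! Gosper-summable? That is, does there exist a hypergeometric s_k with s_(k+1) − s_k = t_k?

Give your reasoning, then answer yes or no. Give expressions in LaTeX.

No — key equation has no polynomial f.

Compute t_(k+1)/t_k: get k + 4.
Normal form (A,B,C) = (k + 4, 1, 1).
Key eq: (k + 4)·f(k+1) = (1)·f(k) + (1).
Bound: deg f ≤ -1.
Bound -1 < 0, so the key equation has no polynomial solution.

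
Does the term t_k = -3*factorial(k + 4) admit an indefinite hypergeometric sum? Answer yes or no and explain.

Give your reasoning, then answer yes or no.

No — negative degree bound, so no certificate f.

Step 1: r(k) = k + 5.
Factor: A=k + 5; B=1; C=1.
Key eq: (k + 5)·f(k+1) = (1)·f(k) + (1).
From deg A=1, deg B=0, deg C=0: d=-1.
d = -1 < 0 ⇒ no nonzero polynomial f; not summable.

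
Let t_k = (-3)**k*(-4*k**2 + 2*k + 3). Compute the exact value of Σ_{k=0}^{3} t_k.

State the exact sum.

Step 1: r(k) = 3*(-4*k**2 - 6*k + 1)/(4*k**2 - 2*k - 3).
So A=-3 and B=1, with C=k**2 - k/2 - 3/4.
Key eq: (-3)·f(k+1) = (1)·f(k) + (k**2 - k/2 - 3/4).
Degrees (0,0,2) ⇒ d ≤ 2.
Match coefficients ⇒ f(k) = -k*(k - 2)/4.
Get s_k = R·t_k = (-3)**k*k*(k - 2) with R(k) = B(k−1)f(k)/C(k) = -k*(k - 2)/(4*k**2 - 2*k - 3).
s_(k+1) − s_k = (-3)**k*(-4*k**2 + 2*k + 3) = t_k.
Sum = s_(4) − s_(0); s_(4) = 648, s_(0) = 0 ⇒ 648.

Σ = 648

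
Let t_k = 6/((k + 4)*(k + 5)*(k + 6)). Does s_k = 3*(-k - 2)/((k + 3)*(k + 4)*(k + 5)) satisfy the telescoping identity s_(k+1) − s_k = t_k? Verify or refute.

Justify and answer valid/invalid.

Invalid: residual -9/(k**4 + 18*k**3 + 119*k**2 + 342*k + 360) ≠ 0.

s_(k+1) = 3*(-k - 3)/((k + 4)*(k + 5)*(k + 6))
s_(k+1) − s_k = 3*(2*k + 3)/(k**4 + 18*k**3 + 119*k**2 + 342*k + 360)
(s_(k+1) − s_k) − t_k = -9/(k**4 + 18*k**3 + 119*k**2 + 342*k + 360)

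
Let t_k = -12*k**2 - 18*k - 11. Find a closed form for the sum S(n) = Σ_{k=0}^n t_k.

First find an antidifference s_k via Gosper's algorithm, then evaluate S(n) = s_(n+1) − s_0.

Step 1: r(k) = (12*k**2 + 42*k + 41)/(12*k**2 + 18*k + 11).
Gosper form: A/B · C(k+1)/C(k) with A=1, B=1, C=k**2 + 3*k/2 + 11/12.
Set up (1)·f(k+1) − (1)·f(k) − (k**2 + 3*k/2 + 11/12) = 0.
d = 3 from the (0,0,2) case.
Coefficient equations give f(k) = k*(4*k**2 + 3*k + 4)/12.
R(k) = B(k−1)·f(k)/C(k) = k*(4*k**2 + 3*k + 4)/(12*k**2 + 18*k + 11); s_k = R·t_k = k*(-4*k**2 - 3*k - 4).
Verify: -12*k**2 - 18*k - 11 matches t_k.
Evaluate: s_(n+1) = -4*n**3 - 15*n**2 - 22*n - 11; subtract s_(0) = 0 ⇒ S(n) = -4*n**3 - 15*n**2 - 22*n - 11.

S(n) = -4*n**3 - 15*n**2 - 22*n - 11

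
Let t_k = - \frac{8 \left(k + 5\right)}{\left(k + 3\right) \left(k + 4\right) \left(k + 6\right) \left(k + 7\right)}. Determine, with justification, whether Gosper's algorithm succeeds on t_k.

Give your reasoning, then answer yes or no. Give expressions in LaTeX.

Yes. s_k = \frac{2 k \left(- k - 9\right)}{9 \left(k^{2} + 9 k + 18\right)}.

t_(k+1)/t_k = (k + 3)*(k + 6)**2/((k + 5)**2*(k + 8)).
A = k + 3, B = k + 8, C = k**2 + 10*k + 25.
Key eq: (k + 3)·f(k+1) = (k + 7)·f(k) + (k**2 + 10*k + 25).
deg f ≤ 4 (via 1,1,2).
A polynomial solution: f(k) = k*(k + 4)*(k + 5)*(k + 9)/36.
So s_k = (B(k−1)f/C)·t_k = (k*(k + 4)*(k + 7)*(k + 9)/(36*(k + 5)))·t_k = 2*k*(-k - 9)/(9*(k**2 + 9*k + 18)).
s_(k+1) − s_k = 8*(-k - 5)/(k**4 + 20*k**3 + 145*k**2 + 450*k + 504) = t_k.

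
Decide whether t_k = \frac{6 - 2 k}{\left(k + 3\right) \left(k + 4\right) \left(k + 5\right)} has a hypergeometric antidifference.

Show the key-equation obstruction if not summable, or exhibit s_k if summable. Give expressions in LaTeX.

Ratio r(k) = (k - 2)*(k + 3)/((k - 3)*(k + 6)).
So A=k + 3 and B=k + 6, with C=k - 3.
Set up (k + 3)·f(k+1) − (k + 5)·f(k) − (k - 3) = 0.
Degrees (1,1,1) ⇒ d ≤ 2.
Solve for f: f(k) = -k (degree 1 ≤ 2).
So s_k = (B(k−1)f/C)·t_k = (-k*(k + 5)/(k - 3))·t_k = 2*k/((k + 3)*(k + 4)).
Check: Δs_k = 2*(3 - k)/(k**3 + 12*k**2 + 47*k + 60). ✓

Yes. s_k = \frac{2 k}{\left(k + 3\right) \left(k + 4\right)}.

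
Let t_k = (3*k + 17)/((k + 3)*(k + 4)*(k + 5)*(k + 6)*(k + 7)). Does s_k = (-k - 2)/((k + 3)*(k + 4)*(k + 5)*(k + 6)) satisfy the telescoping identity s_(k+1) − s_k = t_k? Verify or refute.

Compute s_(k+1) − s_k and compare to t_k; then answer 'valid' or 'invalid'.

s_(k+1) = (-k - 3)/((k + 4)*(k + 5)*(k + 6)*(k + 7))
s_(k+1) − s_k = ((k + 2)*(k + 7) - (k + 3)**2)/((k + 3)*(k + 4)*(k + 5)*(k + 6)*(k + 7))
(s_(k+1) − s_k) − t_k = -12/(k**5 + 25*k**4 + 245*k**3 + 1175*k**2 + 2754*k + 2520)

Invalid: residual -12/(k**5 + 25*k**4 + 245*k**3 + 1175*k**2 + 2754*k + 2520) ≠ 0.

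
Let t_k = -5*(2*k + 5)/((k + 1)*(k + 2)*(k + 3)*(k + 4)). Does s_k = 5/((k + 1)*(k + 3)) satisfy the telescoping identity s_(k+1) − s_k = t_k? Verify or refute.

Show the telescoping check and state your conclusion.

valid (s_(k+1) − s_k reduces to t_k)

s_(k+1) = 5/((k + 2)*(k + 4))
s_(k+1) − s_k = 5*(-2*k - 5)/(k**4 + 10*k**3 + 35*k**2 + 50*k + 24)
(s_(k+1) − s_k) − t_k = 0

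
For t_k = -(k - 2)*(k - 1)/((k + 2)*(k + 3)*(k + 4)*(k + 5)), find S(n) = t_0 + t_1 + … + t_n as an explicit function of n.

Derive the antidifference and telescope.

Compute t_(k+1)/t_k: get k*(k + 2)/((k - 2)*(k + 6)).
Take A(k)=k + 2, B(k)=k + 6, C(k)=k**2 - 3*k + 2.
f must satisfy (k + 2)·f(k+1) − (k + 5)·f(k) = k**2 - 3*k + 2.
Degrees (1,1,2) ⇒ d ≤ 3.
Solving with deg f ≤ 3: f(k) = k*(k**2 - 3*k + 14)/12.
Then R = B(k−1)f/C = k*(k + 5)*(k**2 - 3*k + 14)/(12*(k - 2)*(k - 1)), so s_k = R(k)·t_k = k*(-k**2 + 3*k - 14)/(12*(k**3 + 9*k**2 + 26*k + 24)).
s_(k+1) − s_k = (-k**2 + 3*k - 2)/(k**4 + 14*k**3 + 71*k**2 + 154*k + 120) = t_k.
s_(n+1) = (-n**3 - 11*n - 12)/(12*(n**3 + 12*n**2 + 47*n + 60)) and s_(0) = 0, so S(n) = (-n**3 - 11*n - 12)/(12*(n**3 + 12*n**2 + 47*n + 60)).

S(n) = (-n**3 - 11*n - 12)/(12*(n**3 + 12*n**2 + 47*n + 60))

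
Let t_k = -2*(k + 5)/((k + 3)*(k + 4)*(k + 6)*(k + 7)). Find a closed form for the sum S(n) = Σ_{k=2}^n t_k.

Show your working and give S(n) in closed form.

S(n) = (-n**2 - 11*n + 12)/(40*(n**2 + 11*n + 28))

Step 1: r(k) = (k + 3)*(k + 6)**2/((k + 5)**2*(k + 8)).
So A=k + 3 and B=k + 8, with C=k**2 + 10*k + 25.
Key eq: (k + 3)·f(k+1) = (k + 7)·f(k) + (k**2 + 10*k + 25).
deg f ≤ 4 (via 1,1,2).
Solving with deg f ≤ 4: f(k) = k*(k + 4)*(k + 5)*(k + 9)/36.
Get s_k = R·t_k = k*(-k - 9)/(18*(k**2 + 9*k + 18)) with R(k) = B(k−1)f(k)/C(k) = k*(k + 4)*(k + 7)*(k + 9)/(36*(k + 5)).
Δs = 2*(-k - 5)/(k**4 + 20*k**3 + 145*k**2 + 450*k + 504), as required.
Evaluate: s_(n+1) = (-n**2 - 11*n - 10)/(18*(n**2 + 11*n + 28)); subtract s_(2) = -11/360 ⇒ S(n) = (-n**2 - 11*n + 12)/(40*(n**2 + 11*n + 28)).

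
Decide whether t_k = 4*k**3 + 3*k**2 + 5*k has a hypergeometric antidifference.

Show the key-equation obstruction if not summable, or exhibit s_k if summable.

Yes. s_k = k*(k**3 - k**2 + 2*k - 2).

Compute t_(k+1)/t_k: get (4*k**3 + 15*k**2 + 23*k + 12)/(k*(4*k**2 + 3*k + 5)).
A = 1, B = 1, C = k**3 + 3*k**2/4 + 5*k/4.
Set up (1)·f(k+1) − (1)·f(k) − (k**3 + 3*k**2/4 + 5*k/4) = 0.
deg f ≤ 4 (via 0,0,3).
Match coefficients ⇒ f(k) = k*(k - 1)*(k**2 + 2)/4.
Certificate R = B(k−1)f/C = (k - 1)*(k**2 + 2)/(4*k**2 + 3*k + 5) gives s_k = k*(k**3 - k**2 + 2*k - 2).
Δs = k*(4*k**2 + 3*k + 5), as required.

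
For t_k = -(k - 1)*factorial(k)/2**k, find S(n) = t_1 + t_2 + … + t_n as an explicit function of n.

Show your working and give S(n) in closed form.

Compute t_(k+1)/t_k: get k*(k + 1)/(2*(k - 1)).
A = k/2 + 1/2, B = 1, C = k - 1.
f must satisfy (k/2 + 1/2)·f(k+1) − (1)·f(k) = k - 1.
Degrees (1,0,1) ⇒ d ≤ 0.
Coefficient equations give f(k) = 2.
Get s_k = R·t_k = -2**(1 - k)*factorial(k) with R(k) = B(k−1)f(k)/C(k) = 2/(k - 1).
Δs = -(k - 1)*factorial(k)/2**k, as required.
s_(n+1) = -factorial(n + 1)/2**n and s_(1) = -1, so S(n) = (2**n - n*factorial(n) - factorial(n))/2**n.

S(n) = (2**n - n*factorial(n) - factorial(n))/2**n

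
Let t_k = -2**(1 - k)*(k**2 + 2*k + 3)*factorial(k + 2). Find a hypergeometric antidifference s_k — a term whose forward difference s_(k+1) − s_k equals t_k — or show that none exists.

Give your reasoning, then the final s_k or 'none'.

s_k = -2**(2 - k)*k*factorial(k + 2)

t_(k+1)/t_k = (k + 3)*(2*k + (k + 1)**2 + 5)/(2*(k**2 + 2*k + 3)).
A = k/2 + 3/2, B = 1, C = k**2 + 2*k + 3.
Need (k/2 + 3/2)·f(k+1) − (1)·f(k) = k**2 + 2*k + 3.
From deg A=1, deg B=0, deg C=2: d=1.
A polynomial solution: f(k) = 2*k.
Then R = B(k−1)f/C = 2*k/(k**2 + 2*k + 3), so s_k = R(k)·t_k = -2**(2 - k)*k*factorial(k + 2).
s_(k+1) − s_k = -2**(1 - k)*(k**2 + 2*k + 3)*factorial(k + 2) = t_k.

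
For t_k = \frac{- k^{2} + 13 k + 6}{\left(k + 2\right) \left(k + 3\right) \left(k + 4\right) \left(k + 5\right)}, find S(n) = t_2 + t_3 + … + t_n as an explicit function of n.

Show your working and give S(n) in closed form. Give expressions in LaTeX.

S(n) = \frac{n^{3} + 27 n^{2} + 17 n - 45}{15 \left(n^{3} + 12 n^{2} + 47 n + 60\right)}

Step 1: r(k) = (k + 2)*(13*k - (k + 1)**2 + 19)/((k + 6)*(-k**2 + 13*k + 6)).
Factor: A=k + 2; B=k + 6; C=k**2 - 13*k - 6.
Need (k + 2)·f(k+1) − (k + 5)·f(k) = k**2 - 13*k - 6.
deg f ≤ 3 (via 1,1,2).
Match coefficients ⇒ f(k) = -k*(k**2 + 15*k + 2)/6.
Certificate R = B(k−1)f/C = -k*(k + 5)*(k**2 + 15*k + 2)/(6*(k**2 - 13*k - 6)) gives s_k = k*(k**2 + 15*k + 2)/(6*(k + 2)*(k + 3)*(k + 4)).
Δs = (-k**2 + 13*k + 6)/(k**4 + 14*k**3 + 71*k**2 + 154*k + 120), as required.
Σ_(k=2)^n t_k = s_(n+1) − s_(2) = ((n**3 + 18*n**2 + 35*n + 18)/(6*(n**3 + 12*n**2 + 47*n + 60))) − (1/10), i.e. (n**3 + 27*n**2 + 17*n - 45)/(15*(n**3 + 12*n**2 + 47*n + 60)).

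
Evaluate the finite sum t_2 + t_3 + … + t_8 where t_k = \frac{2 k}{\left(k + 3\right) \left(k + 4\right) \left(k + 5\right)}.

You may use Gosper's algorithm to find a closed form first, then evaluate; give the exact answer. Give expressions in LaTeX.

Step 1: r(k) = (k + 1)*(k + 3)/(k*(k + 6)).
So A=k + 3 and B=k + 6, with C=k.
f must satisfy (k + 3)·f(k+1) − (k + 5)·f(k) = k.
Bound: deg f ≤ 2.
Match coefficients ⇒ f(k) = k*(k - 1)/8.
Certificate R = B(k−1)f/C = (k - 1)*(k + 5)/8 gives s_k = k*(k - 1)/(4*(k + 3)*(k + 4)).
Δs = 2*k/(k**3 + 12*k**2 + 47*k + 60), as required.
Evaluate s at k=9 and k=2: 3/26 and 1/60; difference 77/780.

Σ = 77/780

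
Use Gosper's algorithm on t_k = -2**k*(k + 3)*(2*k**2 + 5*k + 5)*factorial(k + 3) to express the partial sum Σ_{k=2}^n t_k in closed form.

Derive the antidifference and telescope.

S(n) = -2*2**n*n**2*factorial(n + 4) - 4*2**n*n*factorial(n + 4) - 4*2**n*factorial(n + 4) + 2400

Ratio r(k) = (k + 4)**2*(10*k + 4*(k + 1)**2 + 20)/((k + 3)*(2*k**2 + 5*k + 5)).
So A=2*k + 8 and B=1, with C=k**3 + 11*k**2/2 + 10*k + 15/2.
Solve (2*k + 8)·f(k+1) − (1)·f(k) = k**3 + 11*k**2/2 + 10*k + 15/2.
Bound: deg f ≤ 2.
Coefficient equations give f(k) = (k**2 + 1)/2.
So s_k = (B(k−1)f/C)·t_k = ((k**2 + 1)/((k + 3)*(2*k**2 + 5*k + 5)))·t_k = -2**k*(k**2 + 1)*factorial(k + 3).
s_(k+1) − s_k = -2**k*(k + 3)*(2*k**2 + 5*k + 5)*factorial(k + 3) = t_k.
Σ_(k=2)^n t_k = s_(n+1) − s_(2) = (-2**(n + 1)*(n**2 + 2*n + 2)*factorial(n + 4)) − (-2400), i.e. -2*2**n*n**2*factorial(n + 4) - 4*2**n*n*factorial(n + 4) - 4*2**n*factorial(n + 4) + 2400.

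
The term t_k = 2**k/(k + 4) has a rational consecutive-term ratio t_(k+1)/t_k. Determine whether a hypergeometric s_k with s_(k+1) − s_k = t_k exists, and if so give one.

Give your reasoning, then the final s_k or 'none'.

none (Gosper's algorithm certifies no s_k)

r(k) = 2*(k + 4)/(k + 5) after simplifying.
Normal form (A,B,C) = (2*k + 8, k + 5, 1).
Set up (2*k + 8)·f(k+1) − (k + 4)·f(k) − (1) = 0.
d = -1 from the (1,1,0) case.
d = -1 < 0 ⇒ no nonzero polynomial f; not summable.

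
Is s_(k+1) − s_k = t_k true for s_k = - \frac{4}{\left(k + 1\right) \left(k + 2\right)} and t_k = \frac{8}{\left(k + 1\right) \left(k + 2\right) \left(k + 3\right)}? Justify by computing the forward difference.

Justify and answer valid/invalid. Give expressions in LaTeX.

Valid — Δs_k = t_k.

s_(k+1) = -4/((k + 2)*(k + 3))
s_(k+1) − s_k = 8/(k**3 + 6*k**2 + 11*k + 6)
(s_(k+1) − s_k) − t_k = 0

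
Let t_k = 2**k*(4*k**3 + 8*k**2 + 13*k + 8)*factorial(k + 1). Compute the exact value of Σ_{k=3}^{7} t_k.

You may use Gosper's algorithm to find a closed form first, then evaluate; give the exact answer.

t_(k+1)/t_k = 2*(4*k**4 + 28*k**3 + 81*k**2 + 115*k + 66)/(4*k**3 + 8*k**2 + 13*k + 8).
Gosper form: A/B · C(k+1)/C(k) with A=2*k + 4, B=1, C=k**3 + 2*k**2 + 13*k/4 + 2.
f must satisfy (2*k + 4)·f(k+1) − (1)·f(k) = k**3 + 2*k**2 + 13*k/4 + 2.
d = 2 from the (1,0,3) case.
Coefficient equations give f(k) = (2*k**2 - 3*k + 4)/4.
Get s_k = R·t_k = 2**k*(2*k**2 - 3*k + 4)*factorial(k + 1) with R(k) = B(k−1)f(k)/C(k) = (2*k**2 - 3*k + 4)/(4*k**3 + 8*k**2 + 13*k + 8).
Δs = 2**k*(4*k**3 + 8*k**2 + 13*k + 8)*factorial(k + 1), as required.
Sum = s_(8) − s_(3); s_(8) = 10032906240, s_(3) = 2496 ⇒ 10032903744.

Σ = 10032903744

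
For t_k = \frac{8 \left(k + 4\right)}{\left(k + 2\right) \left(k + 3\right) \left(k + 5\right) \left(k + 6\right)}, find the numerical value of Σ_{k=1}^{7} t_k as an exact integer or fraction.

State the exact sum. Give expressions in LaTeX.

Σ = 112/585

Compute t_(k+1)/t_k: get (k + 2)*(k + 5)**2/((k + 4)**2*(k + 7)).
Factor: A=k + 2; B=k + 7; C=k**2 + 8*k + 16.
Set up (k + 2)·f(k+1) − (k + 6)·f(k) − (k**2 + 8*k + 16) = 0.
d = 4 from the (1,1,2) case.
Solve for f: f(k) = k*(k + 3)*(k + 4)*(k + 7)/20 (degree 4 ≤ 4).
R(k) = B(k−1)·f(k)/C(k) = k*(k + 3)*(k + 6)*(k + 7)/(20*(k + 4)); s_k = R·t_k = 2*k*(k + 7)/(5*(k**2 + 7*k + 10)).
Δs = 8*(k + 4)/(k**4 + 16*k**3 + 91*k**2 + 216*k + 180), as required.
Sum = s_(8) − s_(1); s_(8) = 24/65, s_(1) = 8/45 ⇒ 112/585.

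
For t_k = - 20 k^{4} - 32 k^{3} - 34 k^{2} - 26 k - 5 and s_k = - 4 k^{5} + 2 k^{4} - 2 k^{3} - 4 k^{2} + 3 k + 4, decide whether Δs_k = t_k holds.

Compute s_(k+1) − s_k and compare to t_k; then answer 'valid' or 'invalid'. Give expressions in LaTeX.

valid (s_(k+1) − s_k reduces to t_k)

s_(k+1) = -4*k**5 - 18*k**4 - 34*k**3 - 38*k**2 - 23*k - 1
s_(k+1) − s_k = -20*k**4 - 32*k**3 - 34*k**2 - 26*k - 5
(s_(k+1) − s_k) − t_k = 0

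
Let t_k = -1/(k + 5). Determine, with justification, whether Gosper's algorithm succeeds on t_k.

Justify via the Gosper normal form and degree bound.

No — key equation has no polynomial f.

r(k) = (k + 5)/(k + 6) after simplifying.
Gosper form: A/B · C(k+1)/C(k) with A=k + 5, B=k + 6, C=1.
f must satisfy (k + 5)·f(k+1) − (k + 5)·f(k) = 1.
deg f ≤ 0 (via 1,1,0).
Put f(k) = c0: A·f(k+1) − B(k−1)·f(k) − C = -1; need -1 = 0 — inconsistent ⇒ no f, not summable.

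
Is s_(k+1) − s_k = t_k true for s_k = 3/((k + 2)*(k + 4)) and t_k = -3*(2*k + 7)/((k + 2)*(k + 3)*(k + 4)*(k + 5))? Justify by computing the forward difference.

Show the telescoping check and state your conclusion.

s_(k+1) = 3/((k + 3)*(k + 5))
s_(k+1) − s_k = 3*(-2*k - 7)/(k**4 + 14*k**3 + 71*k**2 + 154*k + 120)
(s_(k+1) − s_k) − t_k = 0

valid; difference matches t_k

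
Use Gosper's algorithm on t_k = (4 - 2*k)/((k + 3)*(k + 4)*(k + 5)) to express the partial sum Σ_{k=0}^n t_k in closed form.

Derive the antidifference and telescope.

Step 1: r(k) = (k - 1)*(k + 3)/((k - 2)*(k + 6)).
Take A(k)=k + 3, B(k)=k + 6, C(k)=k - 2.
Set up (k + 3)·f(k+1) − (k + 5)·f(k) − (k - 2) = 0.
d = 2 from the (1,1,1) case.
Solving with deg f ≤ 2: f(k) = k*(k - 17)/24.
So s_k = (B(k−1)f/C)·t_k = (k*(k - 17)*(k + 5)/(24*(k - 2)))·t_k = -k*(k - 17)/(12*(k + 3)*(k + 4)).
Check: Δs_k = 2*(2 - k)/(k**3 + 12*k**2 + 47*k + 60). ✓
Evaluate: s_(n+1) = (-n**2 + 15*n + 16)/(12*(n**2 + 9*n + 20)); subtract s_(0) = 0 ⇒ S(n) = (-n**2 + 15*n + 16)/(12*(n**2 + 9*n + 20)).

S(n) = (-n**2 + 15*n + 16)/(12*(n**2 + 9*n + 20))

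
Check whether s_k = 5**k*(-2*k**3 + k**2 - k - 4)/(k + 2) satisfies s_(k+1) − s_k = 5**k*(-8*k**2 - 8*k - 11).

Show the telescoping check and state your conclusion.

s_(k+1) = 5**(k + 1)*(-k - 2*(k + 1)**3 + (k + 1)**2 - 5)/(k + 3)
s_(k+1) − s_k = 5**k*(-8*k**4 - 40*k**3 - 77*k**2 - 73*k - 48)/(k**2 + 5*k + 6)
(s_(k+1) − s_k) − t_k = 5**k*(8*k**3 + 22*k**2 + 30*k + 18)/(k**2 + 5*k + 6)

Invalid: residual 5**k*(8*k**3 + 22*k**2 + 30*k + 18)/(k**2 + 5*k + 6) ≠ 0.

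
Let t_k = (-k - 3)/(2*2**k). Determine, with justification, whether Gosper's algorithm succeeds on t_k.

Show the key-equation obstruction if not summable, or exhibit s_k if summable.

Step 1: r(k) = (k + 4)/(2*(k + 3)).
Normal form (A,B,C) = (1/2, 1, k + 3).
Solve (1/2)·f(k+1) − (1)·f(k) = k + 3.
Bound: deg f ≤ 1.
A polynomial solution: f(k) = -2*(k + 4).
So s_k = (B(k−1)f/C)·t_k = (-2*(k + 4)/(k + 3))·t_k = (k + 4)/2**k.
s_(k+1) − s_k = (-k - 3)/(2*2**k) = t_k.

Yes. s_k = (k + 4)/2**k.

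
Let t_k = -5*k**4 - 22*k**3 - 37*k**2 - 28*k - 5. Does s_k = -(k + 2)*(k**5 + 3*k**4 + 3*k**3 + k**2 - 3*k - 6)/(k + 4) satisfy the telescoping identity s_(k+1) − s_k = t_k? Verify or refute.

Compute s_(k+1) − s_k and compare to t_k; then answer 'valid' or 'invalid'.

s_(k+1) = (-k**6 - 11*k**5 - 49*k**4 - 113*k**3 - 139*k**2 - 74*k + 3)/(k + 5)
s_(k+1) − s_k = (-5*k**6 - 59*k**5 - 257*k**4 - 557*k**3 - 647*k**2 - 365*k - 48)/(k**2 + 9*k + 20)
(s_(k+1) − s_k) − t_k = 2*(4*k**5 + 39*k**4 + 122*k**3 + 175*k**2 + 120*k + 26)/(k**2 + 9*k + 20)

Invalid: residual 2*(4*k**5 + 39*k**4 + 122*k**3 + 175*k**2 + 120*k + 26)/(k**2 + 9*k + 20) ≠ 0.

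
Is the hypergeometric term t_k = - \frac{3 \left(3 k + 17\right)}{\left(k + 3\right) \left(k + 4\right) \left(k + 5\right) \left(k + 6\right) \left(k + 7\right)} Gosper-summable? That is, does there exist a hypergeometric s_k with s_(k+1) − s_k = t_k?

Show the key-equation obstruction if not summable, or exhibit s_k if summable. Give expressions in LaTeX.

r(k) = (k + 3)*(3*k + 20)/((k + 8)*(3*k + 17)) after simplifying.
A = k + 3, B = k + 8, C = k + 17/3.
f must satisfy (k + 3)·f(k+1) − (k + 7)·f(k) = k + 17/3.
d = 4 from the (1,1,1) case.
Match coefficients ⇒ f(k) = k*(k + 5)*(k**2 + 13*k + 54)/216.
R(k) = B(k−1)·f(k)/C(k) = k*(k + 5)*(k + 7)*(k**2 + 13*k + 54)/(72*(3*k + 17)); s_k = R·t_k = k*(-k**2 - 13*k - 54)/(24*(k**3 + 13*k**2 + 54*k + 72)).
Check: Δs_k = 3*(-3*k - 17)/(k**5 + 25*k**4 + 245*k**3 + 1175*k**2 + 2754*k + 2520). ✓

Yes. s_k = \frac{k \left(- k^{2} - 13 k - 54\right)}{24 \left(k^{3} + 13 k^{2} + 54 k + 72\right)}.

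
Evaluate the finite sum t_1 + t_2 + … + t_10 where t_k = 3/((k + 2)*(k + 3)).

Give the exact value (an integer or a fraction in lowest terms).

The ratio is (k + 2)/(k + 4).
Normal form (A,B,C) = (k + 2, k + 4, 1).
f must satisfy (k + 2)·f(k+1) − (k + 3)·f(k) = 1.
d = 1 from the (1,1,0) case.
Match coefficients ⇒ f(k) = k/2.
Certificate R = B(k−1)f/C = k*(k + 3)/2 gives s_k = 3*k/(2*(k + 2)).
Δs = 3/(k**2 + 5*k + 6), as required.
Evaluate s at k=11 and k=1: 33/26 and 1/2; difference 10/13.

Σ = 10/13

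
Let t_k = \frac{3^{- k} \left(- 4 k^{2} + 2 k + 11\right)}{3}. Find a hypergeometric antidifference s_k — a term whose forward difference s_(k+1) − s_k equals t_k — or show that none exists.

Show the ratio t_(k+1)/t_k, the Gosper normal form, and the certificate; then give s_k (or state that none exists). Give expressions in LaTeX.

Ratio r(k) = (4*k**2 + 6*k - 9)/(3*(4*k**2 - 2*k - 11)).
Normal form (A,B,C) = (1/3, 1, k**2 - k/2 - 11/4).
Set up (1/3)·f(k+1) − (1)·f(k) − (k**2 - k/2 - 11/4) = 0.
Bound: deg f ≤ 2.
Match coefficients ⇒ f(k) = -3*(2*k**2 + k - 4)/4.
So s_k = (B(k−1)f/C)·t_k = (-3*(2*k**2 + k - 4)/(4*k**2 - 2*k - 11))·t_k = (2*k**2 + k - 4)/3**k.
Verify: (-4*k**2 + 2*k + 11)/(3*3**k) matches t_k.

s_k = 3^{- k} \left(2 k^{2} + k - 4\right)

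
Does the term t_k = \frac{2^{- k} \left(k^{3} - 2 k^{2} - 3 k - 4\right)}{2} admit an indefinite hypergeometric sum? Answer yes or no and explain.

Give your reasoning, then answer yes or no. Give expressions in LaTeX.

Yes. s_k = 2^{- k} k \left(- k^{2} - k - 2\right).

Step 1: r(k) = (k**3 + k**2 - 4*k - 8)/(2*(k**3 - 2*k**2 - 3*k - 4)).
So A=1/2 and B=1, with C=k**3 - 2*k**2 - 3*k - 4.
Need (1/2)·f(k+1) − (1)·f(k) = k**3 - 2*k**2 - 3*k - 4.
d = 3 from the (0,0,3) case.
Solving with deg f ≤ 3: f(k) = -2*k*(k**2 + k + 2).
Certificate R = B(k−1)f/C = -2*k*(k**2 + k + 2)/(k**3 - 2*k**2 - 3*k - 4) gives s_k = k*(-k**2 - k - 2)/2**k.
Δs = (k**3 - 2*k**2 - 3*k - 4)/(2*2**k), as required.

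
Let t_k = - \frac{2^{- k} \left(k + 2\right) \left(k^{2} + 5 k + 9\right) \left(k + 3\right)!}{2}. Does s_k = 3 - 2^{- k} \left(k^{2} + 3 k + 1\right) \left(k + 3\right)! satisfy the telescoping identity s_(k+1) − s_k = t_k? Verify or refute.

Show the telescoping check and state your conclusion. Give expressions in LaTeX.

s_(k+1) = -2**(-k - 1)*(3*k + (k + 1)**2 + 4)*factorial(k + 4) + 3
s_(k+1) − s_k = -(k + 2)*(k**2 + 5*k + 9)*factorial(k + 3)/(2*2**k)
(s_(k+1) − s_k) − t_k = 0

Valid — Δs_k = t_k.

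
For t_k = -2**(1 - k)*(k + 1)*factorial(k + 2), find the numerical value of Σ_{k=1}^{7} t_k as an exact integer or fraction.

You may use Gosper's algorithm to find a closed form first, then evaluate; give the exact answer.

r(k) = (k + 2)*(k + 3)/(2*(k + 1)) after simplifying.
Factor: A=k/2 + 3/2; B=1; C=k + 1.
f must satisfy (k/2 + 3/2)·f(k+1) − (1)·f(k) = k + 1.
deg f ≤ 0 (via 1,0,1).
A polynomial solution: f(k) = 2.
So s_k = (B(k−1)f/C)·t_k = (2/(k + 1))·t_k = -2**(2 - k)*factorial(k + 2).
Check: Δs_k = -2**(1 - k)*(k + 1)*factorial(k + 2). ✓
Evaluate s at k=8 and k=1: -56700 and -12; difference -56688.

Σ = -56688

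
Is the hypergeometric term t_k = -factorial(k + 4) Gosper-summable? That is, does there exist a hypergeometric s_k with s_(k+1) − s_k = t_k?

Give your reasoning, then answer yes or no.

Ratio r(k) = k + 5.
Take A(k)=k + 5, B(k)=1, C(k)=1.
Set up (k + 5)·f(k+1) − (1)·f(k) − (1) = 0.
Bound: deg f ≤ -1.
deg f ≤ -1 is impossible — no certificate.

No — negative degree bound, so no certificate f.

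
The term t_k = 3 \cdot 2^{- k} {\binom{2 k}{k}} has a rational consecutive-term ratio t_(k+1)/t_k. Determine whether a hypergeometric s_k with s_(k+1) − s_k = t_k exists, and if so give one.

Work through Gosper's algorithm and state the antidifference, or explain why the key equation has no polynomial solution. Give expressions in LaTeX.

no hypergeometric antidifference exists

Step 1: r(k) = (2*k + 1)/(k + 1).
Factor: A=2*k + 1; B=k + 1; C=1.
Key eq: (2*k + 1)·f(k+1) = (k)·f(k) + (1).
deg f ≤ -1 (via 1,1,0).
deg f ≤ -1 is impossible — no certificate.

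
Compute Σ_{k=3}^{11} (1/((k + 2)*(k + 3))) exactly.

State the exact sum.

Σ = 9/70

The ratio is (k + 2)/(k + 4).
A = k + 2, B = k + 4, C = 1.
Solve (k + 2)·f(k+1) − (k + 3)·f(k) = 1.
Degrees (1,1,0) ⇒ d ≤ 1.
Solve for f: f(k) = k/2 (degree 1 ≤ 1).
Then R = B(k−1)f/C = k*(k + 3)/2, so s_k = R(k)·t_k = k/(2*(k + 2)).
Δs = 1/(k**2 + 5*k + 6), as required.
Σ_(k=3)^(11) t_k = s_(12) − s_(3) = 3/7 − (3/10) = 9/70.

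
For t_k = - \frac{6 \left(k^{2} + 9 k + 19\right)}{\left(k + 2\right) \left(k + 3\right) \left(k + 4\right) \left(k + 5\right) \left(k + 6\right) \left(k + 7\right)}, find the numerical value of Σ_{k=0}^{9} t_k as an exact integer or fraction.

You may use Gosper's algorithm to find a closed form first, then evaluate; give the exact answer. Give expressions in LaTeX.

Σ = -55/1344

t_(k+1)/t_k = (k + 2)*(9*k + (k + 1)**2 + 28)/((k + 8)*(k**2 + 9*k + 19)).
So A=k + 2 and B=k + 8, with C=k**2 + 9*k + 19.
Set up (k + 2)·f(k+1) − (k + 7)·f(k) − (k**2 + 9*k + 19) = 0.
deg f ≤ 5 (via 1,1,2).
Coefficient equations give f(k) = k*(k + 3)*(k + 5)*(k**2 + 12*k + 44)/144.
R(k) = B(k−1)·f(k)/C(k) = k*(k + 3)*(k + 5)*(k + 7)*(k**2 + 12*k + 44)/(144*(k**2 + 9*k + 19)); s_k = R·t_k = k*(-k**2 - 12*k - 44)/(24*(k**3 + 12*k**2 + 44*k + 48)).
Verify: 6*(-k**2 - 9*k - 19)/(k**6 + 27*k**5 + 295*k**4 + 1665*k**3 + 5104*k**2 + 8028*k + 5040) matches t_k.
Evaluate s at k=10 and k=0: -55/1344 and 0; difference -55/1344.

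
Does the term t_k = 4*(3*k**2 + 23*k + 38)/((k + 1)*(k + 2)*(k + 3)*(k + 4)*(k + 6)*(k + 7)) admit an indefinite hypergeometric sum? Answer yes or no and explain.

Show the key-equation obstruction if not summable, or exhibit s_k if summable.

Yes. s_k = 2*k*(k**2 + 10*k + 27)/(9*(k**3 + 10*k**2 + 27*k + 18)).

Compute t_(k+1)/t_k: get (k + 1)*(k + 6)*(23*k + 3*(k + 1)**2 + 61)/((k + 5)*(k + 8)*(3*k**2 + 23*k + 38)).
Gosper form: A/B · C(k+1)/C(k) with A=k + 1, B=k + 8, C=k**3 + 38*k**2/3 + 51*k + 190/3.
Solve (k + 1)·f(k+1) − (k + 7)·f(k) = k**3 + 38*k**2/3 + 51*k + 190/3.
From deg A=1, deg B=1, deg C=3: d=6.
Solving with deg f ≤ 6: f(k) = k*(k + 2)*(k + 4)*(k + 5)*(k**2 + 10*k + 27)/54.
R(k) = B(k−1)·f(k)/C(k) = k*(k + 2)*(k + 4)*(k + 7)*(k**2 + 10*k + 27)/(18*(3*k**2 + 23*k + 38)); s_k = R·t_k = 2*k*(k**2 + 10*k + 27)/(9*(k**3 + 10*k**2 + 27*k + 18)).
s_(k+1) − s_k = 4*(3*k**2 + 23*k + 38)/(k**6 + 23*k**5 + 207*k**4 + 925*k**3 + 2144*k**2 + 2412*k + 1008) = t_k.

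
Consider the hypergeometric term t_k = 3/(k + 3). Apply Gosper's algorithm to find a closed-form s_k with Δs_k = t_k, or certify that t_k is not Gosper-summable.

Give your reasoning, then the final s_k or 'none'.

none (Gosper's algorithm certifies no s_k)

Step 1: r(k) = (k + 3)/(k + 4).
Normal form (A,B,C) = (k + 3, k + 4, 1).
Need (k + 3)·f(k+1) − (k + 3)·f(k) = 1.
d = 0 from the (1,1,0) case.
f = c0 ⇒ A·f(k+1) − B(k−1)·f(k) − C = -1. The system {-1 = 0} is inconsistent; no antidifference.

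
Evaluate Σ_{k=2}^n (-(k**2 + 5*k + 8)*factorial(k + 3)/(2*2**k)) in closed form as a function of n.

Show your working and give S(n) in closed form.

r(k) = (k + 4)*(5*k + (k + 1)**2 + 13)/(2*(k**2 + 5*k + 8)) after simplifying.
Factor: A=k/2 + 2; B=1; C=k**2 + 5*k + 8.
f must satisfy (k/2 + 2)·f(k+1) − (1)·f(k) = k**2 + 5*k + 8.
d = 1 from the (1,0,2) case.
A polynomial solution: f(k) = 2*(k + 2).
Certificate R = B(k−1)f/C = 2*(k + 2)/(k**2 + 5*k + 8) gives s_k = -(k + 2)*factorial(k + 3)/2**k.
Check: Δs_k = -(k**2 + 5*k + 8)*factorial(k + 3)/(2*2**k). ✓
s_(n+1) = -2**(-n - 1)*(n + 3)*factorial(n + 4) and s_(2) = -120, so S(n) = 120 - n*factorial(n + 4)/(2*2**n) - 3*factorial(n + 4)/(2*2**n).

S(n) = 120 - n*factorial(n + 4)/(2*2**n) - 3*factorial(n + 4)/(2*2**n)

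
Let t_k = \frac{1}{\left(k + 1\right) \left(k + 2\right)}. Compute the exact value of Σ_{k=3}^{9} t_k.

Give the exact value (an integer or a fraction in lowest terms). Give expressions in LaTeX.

r(k) = (k + 1)/(k + 3) after simplifying.
Normal form (A,B,C) = (k + 1, k + 3, 1).
Set up (k + 1)·f(k+1) − (k + 2)·f(k) − (1) = 0.
From deg A=1, deg B=1, deg C=0: d=1.
Match coefficients ⇒ f(k) = k.
Then R = B(k−1)f/C = k*(k + 2), so s_k = R(k)·t_k = k/(k + 1).
Δs = 1/(k**2 + 3*k + 2), as required.
Σ_(k=3)^(9) t_k = s_(10) − s_(3) = 10/11 − (3/4) = 7/44.

Σ = 7/44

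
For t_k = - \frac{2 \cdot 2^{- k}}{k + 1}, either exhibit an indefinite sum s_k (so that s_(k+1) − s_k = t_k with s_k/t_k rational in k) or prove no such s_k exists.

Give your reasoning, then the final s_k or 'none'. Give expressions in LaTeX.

none (Gosper's algorithm certifies no s_k)

Step 1: r(k) = (k + 1)/(2*(k + 2)).
Gosper form: A/B · C(k+1)/C(k) with A=k/2 + 1/2, B=k + 2, C=1.
Set up (k/2 + 1/2)·f(k+1) − (k + 1)·f(k) − (1) = 0.
d = -1 from the (1,1,0) case.
Bound -1 < 0, so the key equation has no polynomial solution.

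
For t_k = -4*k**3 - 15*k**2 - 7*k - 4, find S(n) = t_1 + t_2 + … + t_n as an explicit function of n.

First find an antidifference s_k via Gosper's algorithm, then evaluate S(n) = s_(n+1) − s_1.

Ratio r(k) = (4*k**3 + 27*k**2 + 49*k + 30)/(4*k**3 + 15*k**2 + 7*k + 4).
Normal form (A,B,C) = (1, 1, k**3 + 15*k**2/4 + 7*k/4 + 1).
Solve (1)·f(k+1) − (1)·f(k) = k**3 + 15*k**2/4 + 7*k/4 + 1.
d = 4 from the (0,0,3) case.
Match coefficients ⇒ f(k) = k*(k**3 + 3*k**2 - 3*k + 3)/4.
Then R = B(k−1)f/C = k*(k**3 + 3*k**2 - 3*k + 3)/(4*k**3 + 15*k**2 + 7*k + 4), so s_k = R(k)·t_k = k*(-k**3 - 3*k**2 + 3*k - 3).
s_(k+1) − s_k = -4*k**3 - 15*k**2 - 7*k - 4 = t_k.
Evaluate: s_(n+1) = -n**4 - 7*n**3 - 12*n**2 - 10*n - 4; subtract s_(1) = -4 ⇒ S(n) = n*(-n**3 - 7*n**2 - 12*n - 10).

S(n) = n*(-n**3 - 7*n**2 - 12*n - 10)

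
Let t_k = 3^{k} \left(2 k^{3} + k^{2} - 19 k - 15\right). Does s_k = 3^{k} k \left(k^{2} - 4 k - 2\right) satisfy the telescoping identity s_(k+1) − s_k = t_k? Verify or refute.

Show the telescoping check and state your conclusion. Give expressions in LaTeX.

s_(k+1) = 3**(k + 1)*(k**3 - k**2 - 7*k - 5)
s_(k+1) − s_k = 3**k*(2*k**3 + k**2 - 19*k - 15)
(s_(k+1) − s_k) − t_k = 0

valid; difference matches t_k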